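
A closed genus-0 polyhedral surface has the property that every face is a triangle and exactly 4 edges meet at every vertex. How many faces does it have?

8

Each face has 3 edges and each edge borders two faces, so 2E = 3F.
Each vertex has degree 4, so 4V = 2E and hence V = 3F/4.
Euler: V − E + F = 2 ⇒ (3F/4) − (3F/2) + F = 2.
Multiply by 8: (6 − 12 + 8)F = 16, i.e. 2F = 16.
So F = 8, E = 3·8/2 = 12, V = 3·8/4 = 6.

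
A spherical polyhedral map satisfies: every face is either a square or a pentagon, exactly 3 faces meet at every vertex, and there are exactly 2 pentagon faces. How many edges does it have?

15

Let x be the number of squares; then F = 2 + x.
Edge–face incidences: 2E = 5·2 + 4·x = 10 + 4x.
Every vertex has degree 3, so 3V = 2E.
Euler: V − E + F = 2 ⇒ (2E)/3 − E + (2 + x) = 2.
Multiply by 6: 2·(2E) − 3·(2E) + 6·(2 + x) = 12, i.e. 12 + 6x − (10 + 4x) = 12.
Collecting terms: 2x + 2 = 12, so 2x = 10, so x = 5.
Then 2E = 10 + 4·5 = 30, so E = 15, V = 2E/3 = 10, F = 2 + 5 = 7.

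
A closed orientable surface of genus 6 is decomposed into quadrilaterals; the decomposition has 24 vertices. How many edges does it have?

68

χ = 2 − 2·6 = -10, and every face is a square so 4F = 2E.
V − E + F = -10 with E = 4F/2 gives 24 − (4/2 − 1)·F = -10, so F = 34 and E = 68.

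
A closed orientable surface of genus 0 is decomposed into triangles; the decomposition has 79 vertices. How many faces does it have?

154

χ = 2 − 2·0 = 2, and every face is a triangle so 3F = 2E.
V − E + F = 2 with E = 3F/2 gives 79 − (3/2 − 1)·F = 2, so F = 154 and E = 231.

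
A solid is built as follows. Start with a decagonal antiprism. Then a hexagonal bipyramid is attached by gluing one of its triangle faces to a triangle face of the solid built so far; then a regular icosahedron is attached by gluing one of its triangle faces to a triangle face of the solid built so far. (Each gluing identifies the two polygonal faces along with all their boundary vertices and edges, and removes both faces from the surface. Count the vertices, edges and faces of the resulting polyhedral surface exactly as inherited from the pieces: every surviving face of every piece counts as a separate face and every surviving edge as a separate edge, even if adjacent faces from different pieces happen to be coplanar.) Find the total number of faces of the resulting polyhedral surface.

A decagonal antiprism: V=20, E=40, F=22.
Attach a hexagonal bipyramid (V=8, E=18, F=12) along a 3-gon: merge 3 vertices and 3 edges, delete both glued faces → V=25, E=55, F=32.
Attach a regular icosahedron (V=12, E=30, F=20) along a 3-gon: merge 3 vertices and 3 edges, delete both glued faces → V=34, E=82, F=50.
Check: V − E + F = 34 − 82 + 50 = 2.

50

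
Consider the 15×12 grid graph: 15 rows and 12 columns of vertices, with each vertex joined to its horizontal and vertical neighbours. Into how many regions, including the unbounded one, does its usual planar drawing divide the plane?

The grid has V = 15·12 = 180 vertices and E = 15·11 + 12·14 = 333 edges.
F = 2 − V + E = 2 − 180 + 333 = 155.

155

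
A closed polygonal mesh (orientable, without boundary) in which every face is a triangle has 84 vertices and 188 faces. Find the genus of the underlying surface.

Every face is a triangle, so 2E = 3·188 = 564, giving E = 282.
χ = V − E + F = 84 − 282 + 188 = -10.
For a closed orientable surface χ = 2 − 2g, so g = (2 − (-10))/2 = 6.

6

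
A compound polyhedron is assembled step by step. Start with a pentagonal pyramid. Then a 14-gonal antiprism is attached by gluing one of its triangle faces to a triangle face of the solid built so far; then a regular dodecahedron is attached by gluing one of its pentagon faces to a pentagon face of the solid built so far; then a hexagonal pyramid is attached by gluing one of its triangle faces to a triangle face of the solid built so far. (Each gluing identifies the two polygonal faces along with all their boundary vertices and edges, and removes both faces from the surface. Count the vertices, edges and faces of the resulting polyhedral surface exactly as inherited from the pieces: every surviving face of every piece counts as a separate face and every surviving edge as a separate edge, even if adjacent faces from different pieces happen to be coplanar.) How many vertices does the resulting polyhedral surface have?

50

A pentagonal pyramid: V=6, E=10, F=6.
Attach a 14-gonal antiprism (V=28, E=56, F=30) along a 3-gon: merge 3 vertices and 3 edges, delete both glued faces → V=31, E=63, F=34.
Attach a regular dodecahedron (V=20, E=30, F=12) along a 5-gon: merge 5 vertices and 5 edges, delete both glued faces → V=46, E=88, F=44.
Attach a hexagonal pyramid (V=7, E=12, F=7) along a 3-gon: merge 3 vertices and 3 edges, delete both glued faces → V=50, E=97, F=49.
Check: V − E + F = 50 − 97 + 49 = 2.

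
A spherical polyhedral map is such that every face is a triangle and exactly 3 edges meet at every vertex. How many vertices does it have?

Each face has 3 edges and each edge borders two faces, so 2E = 3F.
Each vertex has degree 3, so 3V = 2E and hence V = 3F/3.
Euler: V − E + F = 2 ⇒ (3F/3) − (3F/2) + F = 2.
Multiply by 6: (6 − 9 + 6)F = 12, i.e. 3F = 12.
So F = 4, E = 3·4/2 = 6, V = 3·4/3 = 4.

4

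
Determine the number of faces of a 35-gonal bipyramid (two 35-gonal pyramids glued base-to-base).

70

A bipyramid over an n-gon has 2n triangular faces and n + 2 vertices: V = 35 + 2 = 37, E = 3·35 = 105, F = 2·35 = 70.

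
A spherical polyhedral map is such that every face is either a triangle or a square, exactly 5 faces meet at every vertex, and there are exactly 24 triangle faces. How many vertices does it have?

Let x be the number of squares; then F = 24 + x.
Edge–face incidences: 2E = 3·24 + 4·x = 72 + 4x.
Every vertex has degree 5, so 5V = 2E.
Euler: V − E + F = 2 ⇒ (2E)/5 − E + (24 + x) = 2.
Multiply by 10: 2·(2E) − 5·(2E) + 10·(24 + x) = 20, i.e. 240 + 10x − 3·(72 + 4x) = 20.
Collecting terms: −2x + 24 = 20, so −2x = −4, so x = 2.
Then 2E = 72 + 4·2 = 80, so E = 40, V = 2E/5 = 16, F = 24 + 2 = 26.

16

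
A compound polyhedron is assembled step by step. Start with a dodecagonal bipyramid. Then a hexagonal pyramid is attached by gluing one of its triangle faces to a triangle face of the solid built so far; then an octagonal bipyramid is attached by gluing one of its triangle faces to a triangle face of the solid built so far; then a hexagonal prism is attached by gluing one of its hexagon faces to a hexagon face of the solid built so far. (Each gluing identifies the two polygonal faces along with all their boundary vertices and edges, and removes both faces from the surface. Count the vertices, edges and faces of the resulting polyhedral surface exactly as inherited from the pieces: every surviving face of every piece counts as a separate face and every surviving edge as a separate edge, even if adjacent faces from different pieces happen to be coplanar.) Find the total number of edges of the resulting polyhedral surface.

A dodecagonal bipyramid: V=14, E=36, F=24.
Attach a hexagonal pyramid (V=7, E=12, F=7) along a 3-gon: merge 3 vertices and 3 edges, delete both glued faces → V=18, E=45, F=29.
Attach an octagonal bipyramid (V=10, E=24, F=16) along a 3-gon: merge 3 vertices and 3 edges, delete both glued faces → V=25, E=66, F=43.
Attach a hexagonal prism (V=12, E=18, F=8) along a 6-gon: merge 6 vertices and 6 edges, delete both glued faces → V=31, E=78, F=49.
Check: V − E + F = 31 − 78 + 49 = 2.

78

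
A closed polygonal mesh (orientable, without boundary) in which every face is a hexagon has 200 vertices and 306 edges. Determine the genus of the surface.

Every face is a hexagon and each edge borders two faces, so 6F = 2·306, giving F = 102.
χ = V − E + F = 200 − 306 + 102 = -4.
For a closed orientable surface χ = 2 − 2g, so g = (2 − (-4))/2 = 3.

3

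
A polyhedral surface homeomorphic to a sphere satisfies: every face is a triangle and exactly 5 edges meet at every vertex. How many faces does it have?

20

Each face has 3 edges and each edge borders two faces, so 2E = 3F.
Each vertex has degree 5, so 5V = 2E and hence V = 3F/5.
Euler: V − E + F = 2 ⇒ (3F/5) − (3F/2) + F = 2.
Multiply by 10: (6 − 15 + 10)F = 20, i.e. 1F = 20.
So F = 20, E = 3·20/2 = 30, V = 3·20/5 = 12.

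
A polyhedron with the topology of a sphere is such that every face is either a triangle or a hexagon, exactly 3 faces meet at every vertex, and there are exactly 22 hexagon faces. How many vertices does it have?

Let x be the number of triangles; then F = 22 + x.
Edge–face incidences: 2E = 6·22 + 3·x = 132 + 3x.
Every vertex has degree 3, so 3V = 2E.
Euler: V − E + F = 2 ⇒ (2E)/3 − E + (22 + x) = 2.
Multiply by 6: 2·(2E) − 3·(2E) + 6·(22 + x) = 12, i.e. 132 + 6x − (132 + 3x) = 12.
Collecting terms: 3x = 12, so x = 4.
Then 2E = 132 + 3·4 = 144, so E = 72, V = 2E/3 = 48, F = 22 + 4 = 26.

48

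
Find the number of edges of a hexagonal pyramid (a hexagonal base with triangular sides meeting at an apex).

12

A pyramid on an n-gon base has one n-gon and n triangles: V = 6 + 1 = 7, E = 2·6 = 12, F = 6 + 1 = 7.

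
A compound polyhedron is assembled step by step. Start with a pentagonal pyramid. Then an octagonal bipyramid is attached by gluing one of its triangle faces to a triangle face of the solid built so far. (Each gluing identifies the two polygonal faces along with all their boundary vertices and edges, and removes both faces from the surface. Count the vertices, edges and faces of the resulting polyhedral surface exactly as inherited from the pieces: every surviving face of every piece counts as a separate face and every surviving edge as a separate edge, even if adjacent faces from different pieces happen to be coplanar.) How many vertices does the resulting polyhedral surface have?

13

A pentagonal pyramid: V=6, E=10, F=6.
Attach an octagonal bipyramid (V=10, E=24, F=16) along a 3-gon: merge 3 vertices and 3 edges, delete both glued faces → V=13, E=31, F=20.
Check: V − E + F = 13 − 31 + 20 = 2.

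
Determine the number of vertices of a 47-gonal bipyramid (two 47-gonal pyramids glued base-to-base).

49

A bipyramid over an n-gon has 2n triangular faces and n + 2 vertices: V = 47 + 2 = 49, E = 3·47 = 141, F = 2·47 = 94.
Check: V − E + F = 49 − 141 + 94 = 2.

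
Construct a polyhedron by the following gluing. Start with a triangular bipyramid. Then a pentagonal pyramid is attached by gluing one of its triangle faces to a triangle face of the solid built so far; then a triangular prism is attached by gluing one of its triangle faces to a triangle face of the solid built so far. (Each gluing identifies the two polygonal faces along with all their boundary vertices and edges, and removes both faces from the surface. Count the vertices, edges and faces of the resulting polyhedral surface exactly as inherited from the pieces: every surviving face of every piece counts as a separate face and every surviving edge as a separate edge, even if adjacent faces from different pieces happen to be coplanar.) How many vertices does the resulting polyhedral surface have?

A triangular bipyramid: V=5, E=9, F=6.
Attach a pentagonal pyramid (V=6, E=10, F=6) along a 3-gon: merge 3 vertices and 3 edges, delete both glued faces → V=8, E=16, F=10.
Attach a triangular prism (V=6, E=9, F=5) along a 3-gon: merge 3 vertices and 3 edges, delete both glued faces → V=11, E=22, F=13.
Check: V − E + F = 11 − 22 + 13 = 2.

11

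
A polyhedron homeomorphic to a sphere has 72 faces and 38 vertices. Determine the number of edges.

108

Here V − E + F = 2.
E = V + F − (2) = 38 + 72 − (2) = 108.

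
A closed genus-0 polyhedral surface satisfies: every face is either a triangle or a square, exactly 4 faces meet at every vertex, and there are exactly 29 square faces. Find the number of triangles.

8

Let x be the number of triangles; then F = 29 + x.
Edge–face incidences: 2E = 4·29 + 3·x = 116 + 3x.
Every vertex has degree 4, so 4V = 2E.
Euler: V − E + F = 2 ⇒ (2E)/4 − E + (29 + x) = 2.
Multiply by 8: 2·(2E) − 4·(2E) + 8·(29 + x) = 16, i.e. 232 + 8x − 2·(116 + 3x) = 16.
Collecting terms: 2x = 16, so x = 8.
Then 2E = 116 + 3·8 = 140, so E = 70, V = 2E/4 = 35, F = 29 + 8 = 37.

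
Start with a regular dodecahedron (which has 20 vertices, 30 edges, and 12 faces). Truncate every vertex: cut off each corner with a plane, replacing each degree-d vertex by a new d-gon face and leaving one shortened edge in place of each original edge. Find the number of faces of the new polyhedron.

32

Truncation replaces each original edge-end by a new vertex, so V′ = 2E = 60.
Each original edge survives, and each old vertex of degree d contributes d new edges; summing degrees gives Σd = 2E, so E′ = E + 2E = 3E = 90.
Each original face survives and each original vertex becomes one new face: F′ = F + V = 32.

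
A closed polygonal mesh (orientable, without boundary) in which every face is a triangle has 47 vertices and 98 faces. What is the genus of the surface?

2

Every face is a triangle, so 2E = 3·98 = 294, giving E = 147.
χ = V − E + F = 47 − 147 + 98 = -2.
For a closed orientable surface χ = 2 − 2g, so g = (2 − (-2))/2 = 2.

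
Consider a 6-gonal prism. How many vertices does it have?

A prism on an n-gon has two n-gon bases and n rectangular sides: V = 2·6 = 12, E = 3·6 = 18, F = 6 + 2 = 8.

12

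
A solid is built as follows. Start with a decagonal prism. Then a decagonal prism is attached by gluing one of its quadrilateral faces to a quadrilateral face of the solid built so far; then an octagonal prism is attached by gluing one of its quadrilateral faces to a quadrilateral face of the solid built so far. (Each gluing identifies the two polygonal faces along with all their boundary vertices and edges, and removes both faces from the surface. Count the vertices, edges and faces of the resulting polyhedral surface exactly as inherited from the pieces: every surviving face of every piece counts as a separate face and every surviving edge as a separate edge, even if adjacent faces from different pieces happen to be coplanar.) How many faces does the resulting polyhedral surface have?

30

A decagonal prism: V=20, E=30, F=12.
Attach a decagonal prism (V=20, E=30, F=12) along a 4-gon: merge 4 vertices and 4 edges, delete both glued faces → V=36, E=56, F=22.
Attach an octagonal prism (V=16, E=24, F=10) along a 4-gon: merge 4 vertices and 4 edges, delete both glued faces → V=48, E=76, F=30.
Check: V − E + F = 48 − 76 + 30 = 2.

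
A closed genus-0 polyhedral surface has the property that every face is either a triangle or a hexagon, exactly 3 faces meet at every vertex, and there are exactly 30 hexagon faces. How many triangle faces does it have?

4

Let x be the number of triangles; then F = 30 + x.
Edge–face incidences: 2E = 6·30 + 3·x = 180 + 3x.
Every vertex has degree 3, so 3V = 2E.
Euler: V − E + F = 2 ⇒ (2E)/3 − E + (30 + x) = 2.
Multiply by 6: 2·(2E) − 3·(2E) + 6·(30 + x) = 12, i.e. 180 + 6x − (180 + 3x) = 12.
Collecting terms: 3x = 12, so x = 4.
Then 2E = 180 + 3·4 = 192, so E = 96, V = 2E/3 = 64, F = 30 + 4 = 34.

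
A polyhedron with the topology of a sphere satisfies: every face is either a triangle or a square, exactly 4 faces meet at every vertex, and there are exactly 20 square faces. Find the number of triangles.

Let x be the number of triangles; then F = 20 + x.
Edge–face incidences: 2E = 4·20 + 3·x = 80 + 3x.
Every vertex has degree 4, so 4V = 2E.
Euler: V − E + F = 2 ⇒ (2E)/4 − E + (20 + x) = 2.
Multiply by 8: 2·(2E) − 4·(2E) + 8·(20 + x) = 16, i.e. 160 + 8x − 2·(80 + 3x) = 16.
Collecting terms: 2x = 16, so x = 8.
Then 2E = 80 + 3·8 = 104, so E = 52, V = 2E/4 = 26, F = 20 + 8 = 28.

8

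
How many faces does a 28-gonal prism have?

30

A prism on an n-gon has two n-gon bases and n rectangular sides: V = 2·28 = 56, E = 3·28 = 84, F = 28 + 2 = 30.
Check: V − E + F = 56 − 84 + 30 = 2.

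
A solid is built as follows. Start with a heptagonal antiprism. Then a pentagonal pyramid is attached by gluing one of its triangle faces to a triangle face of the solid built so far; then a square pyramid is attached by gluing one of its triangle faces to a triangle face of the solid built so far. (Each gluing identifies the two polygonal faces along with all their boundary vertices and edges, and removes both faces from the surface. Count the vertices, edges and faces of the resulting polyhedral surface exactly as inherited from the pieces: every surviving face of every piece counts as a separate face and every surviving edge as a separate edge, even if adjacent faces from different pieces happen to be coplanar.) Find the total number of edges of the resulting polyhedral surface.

40

A heptagonal antiprism: V=14, E=28, F=16.
Attach a pentagonal pyramid (V=6, E=10, F=6) along a 3-gon: merge 3 vertices and 3 edges, delete both glued faces → V=17, E=35, F=20.
Attach a square pyramid (V=5, E=8, F=5) along a 3-gon: merge 3 vertices and 3 edges, delete both glued faces → V=19, E=40, F=23.
Check: V − E + F = 19 − 40 + 23 = 2.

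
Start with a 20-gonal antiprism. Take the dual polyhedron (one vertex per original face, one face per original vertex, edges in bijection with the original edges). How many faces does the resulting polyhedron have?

The base solid has V = 40, E = 80, F = 42.
The dual swaps V and F and preserves E: V′ = F = 42, E′ = E = 80, F′ = V = 40.

40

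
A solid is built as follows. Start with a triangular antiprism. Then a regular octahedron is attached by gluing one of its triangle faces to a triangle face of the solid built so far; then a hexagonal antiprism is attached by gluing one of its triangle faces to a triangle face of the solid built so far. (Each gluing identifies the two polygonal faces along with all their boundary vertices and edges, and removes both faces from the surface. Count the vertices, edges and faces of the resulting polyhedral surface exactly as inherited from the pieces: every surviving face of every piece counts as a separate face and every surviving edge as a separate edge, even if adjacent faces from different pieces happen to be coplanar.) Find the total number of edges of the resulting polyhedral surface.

A triangular antiprism: V=6, E=12, F=8.
Attach a regular octahedron (V=6, E=12, F=8) along a 3-gon: merge 3 vertices and 3 edges, delete both glued faces → V=9, E=21, F=14.
Attach a hexagonal antiprism (V=12, E=24, F=14) along a 3-gon: merge 3 vertices and 3 edges, delete both glued faces → V=18, E=42, F=26.
Check: V − E + F = 18 − 42 + 26 = 2.

42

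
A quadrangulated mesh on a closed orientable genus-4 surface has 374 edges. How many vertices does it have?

181

χ = 2 − 2·4 = -6, and every face is a square so 4F = 2E.
F = 2E/4 = 187. Then V = -6 + E − F = -6 + 374 − 187 = 181.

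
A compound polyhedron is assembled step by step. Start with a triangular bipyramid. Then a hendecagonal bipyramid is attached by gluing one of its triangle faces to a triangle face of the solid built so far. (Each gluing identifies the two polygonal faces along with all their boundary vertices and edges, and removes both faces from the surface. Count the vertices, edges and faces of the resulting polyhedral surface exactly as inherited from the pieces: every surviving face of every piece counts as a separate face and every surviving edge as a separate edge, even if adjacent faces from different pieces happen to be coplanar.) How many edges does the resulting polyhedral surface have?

A triangular bipyramid: V=5, E=9, F=6.
Attach a hendecagonal bipyramid (V=13, E=33, F=22) along a 3-gon: merge 3 vertices and 3 edges, delete both glued faces → V=15, E=39, F=26.
Check: V − E + F = 15 − 39 + 26 = 2.

39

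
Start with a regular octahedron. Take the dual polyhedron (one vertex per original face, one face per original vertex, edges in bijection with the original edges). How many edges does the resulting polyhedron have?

12

The base solid has V = 6, E = 12, F = 8.
The dual swaps V and F and preserves E: V′ = F = 8, E′ = E = 12, F′ = V = 6.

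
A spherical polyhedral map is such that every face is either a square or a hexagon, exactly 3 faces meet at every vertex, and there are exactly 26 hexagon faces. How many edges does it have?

90

Let x be the number of squares; then F = 26 + x.
Edge–face incidences: 2E = 6·26 + 4·x = 156 + 4x.
Every vertex has degree 3, so 3V = 2E.
Euler: V − E + F = 2 ⇒ (2E)/3 − E + (26 + x) = 2.
Multiply by 6: 2·(2E) − 3·(2E) + 6·(26 + x) = 12, i.e. 156 + 6x − (156 + 4x) = 12.
Collecting terms: 2x = 12, so x = 6.
Then 2E = 156 + 4·6 = 180, so E = 90, V = 2E/3 = 60, F = 26 + 6 = 32.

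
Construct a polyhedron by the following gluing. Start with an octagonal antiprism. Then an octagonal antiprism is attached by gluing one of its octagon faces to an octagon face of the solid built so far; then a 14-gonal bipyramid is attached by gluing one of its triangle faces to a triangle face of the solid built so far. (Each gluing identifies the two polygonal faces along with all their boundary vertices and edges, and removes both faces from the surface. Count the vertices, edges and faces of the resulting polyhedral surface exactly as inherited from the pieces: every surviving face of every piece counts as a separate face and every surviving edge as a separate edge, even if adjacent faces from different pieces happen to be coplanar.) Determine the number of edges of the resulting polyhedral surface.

An octagonal antiprism: V=16, E=32, F=18.
Attach an octagonal antiprism (V=16, E=32, F=18) along an 8-gon: merge 8 vertices and 8 edges, delete both glued faces → V=24, E=56, F=34.
Attach a 14-gonal bipyramid (V=16, E=42, F=28) along a 3-gon: merge 3 vertices and 3 edges, delete both glued faces → V=37, E=95, F=60.
Check: V − E + F = 37 − 95 + 60 = 2.

95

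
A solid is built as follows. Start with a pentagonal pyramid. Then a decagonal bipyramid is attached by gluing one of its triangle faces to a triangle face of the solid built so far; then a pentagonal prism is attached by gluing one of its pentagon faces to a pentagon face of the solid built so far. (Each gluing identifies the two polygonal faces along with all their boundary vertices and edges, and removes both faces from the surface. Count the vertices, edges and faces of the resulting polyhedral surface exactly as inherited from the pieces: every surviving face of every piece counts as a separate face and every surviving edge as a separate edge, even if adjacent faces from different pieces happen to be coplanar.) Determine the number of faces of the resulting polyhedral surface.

29

A pentagonal pyramid: V=6, E=10, F=6.
Attach a decagonal bipyramid (V=12, E=30, F=20) along a 3-gon: merge 3 vertices and 3 edges, delete both glued faces → V=15, E=37, F=24.
Attach a pentagonal prism (V=10, E=15, F=7) along a 5-gon: merge 5 vertices and 5 edges, delete both glued faces → V=20, E=47, F=29.
Check: V − E + F = 20 − 47 + 29 = 2.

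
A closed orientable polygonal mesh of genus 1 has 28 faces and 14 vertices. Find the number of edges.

42

For a closed orientable surface of genus 1, χ = 2 − 2·1 = 0.
E = V + F − (0) = 14 + 28 − (0) = 42.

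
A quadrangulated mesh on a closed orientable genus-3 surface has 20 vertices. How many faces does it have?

24

χ = 2 − 2·3 = -4, and every face is a square so 4F = 2E.
V − E + F = -4 with E = 4F/2 gives 20 − (4/2 − 1)·F = -4, so F = 24 and E = 48.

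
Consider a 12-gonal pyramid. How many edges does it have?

24

A pyramid on an n-gon base has one n-gon and n triangles: V = 12 + 1 = 13, E = 2·12 = 24, F = 12 + 1 = 13.
Check: V − E + F = 13 − 24 + 13 = 2.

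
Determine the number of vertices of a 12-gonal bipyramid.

14

A bipyramid over an n-gon has 2n triangular faces and n + 2 vertices: V = 12 + 2 = 14, E = 3·12 = 36, F = 2·12 = 24.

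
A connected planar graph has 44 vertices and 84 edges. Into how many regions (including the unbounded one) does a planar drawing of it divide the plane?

Euler's formula for a connected plane graph: V − E + F = 2, so F = 2 − 44 + 84 = 42.

42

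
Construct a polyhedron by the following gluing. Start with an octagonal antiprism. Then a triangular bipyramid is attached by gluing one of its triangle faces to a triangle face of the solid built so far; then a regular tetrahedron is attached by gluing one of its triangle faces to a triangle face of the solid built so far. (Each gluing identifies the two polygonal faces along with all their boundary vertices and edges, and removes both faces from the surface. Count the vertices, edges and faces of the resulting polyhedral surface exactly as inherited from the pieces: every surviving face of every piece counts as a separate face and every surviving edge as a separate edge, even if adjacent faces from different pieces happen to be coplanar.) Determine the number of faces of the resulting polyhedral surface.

24

An octagonal antiprism: V=16, E=32, F=18.
Attach a triangular bipyramid (V=5, E=9, F=6) along a 3-gon: merge 3 vertices and 3 edges, delete both glued faces → V=18, E=38, F=22.
Attach a regular tetrahedron (V=4, E=6, F=4) along a 3-gon: merge 3 vertices and 3 edges, delete both glued faces → V=19, E=41, F=24.
Check: V − E + F = 19 − 41 + 24 = 2.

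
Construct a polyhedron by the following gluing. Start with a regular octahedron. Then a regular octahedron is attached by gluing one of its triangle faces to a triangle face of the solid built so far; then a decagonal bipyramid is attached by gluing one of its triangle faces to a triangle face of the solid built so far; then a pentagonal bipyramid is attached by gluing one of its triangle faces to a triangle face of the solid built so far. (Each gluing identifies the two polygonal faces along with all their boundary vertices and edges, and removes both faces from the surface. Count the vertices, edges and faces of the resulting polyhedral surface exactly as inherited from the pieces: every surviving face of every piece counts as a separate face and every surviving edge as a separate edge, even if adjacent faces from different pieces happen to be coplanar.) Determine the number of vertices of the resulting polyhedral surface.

A regular octahedron: V=6, E=12, F=8.
Attach a regular octahedron (V=6, E=12, F=8) along a 3-gon: merge 3 vertices and 3 edges, delete both glued faces → V=9, E=21, F=14.
Attach a decagonal bipyramid (V=12, E=30, F=20) along a 3-gon: merge 3 vertices and 3 edges, delete both glued faces → V=18, E=48, F=32.
Attach a pentagonal bipyramid (V=7, E=15, F=10) along a 3-gon: merge 3 vertices and 3 edges, delete both glued faces → V=22, E=60, F=40.
Check: V − E + F = 22 − 60 + 40 = 2.

22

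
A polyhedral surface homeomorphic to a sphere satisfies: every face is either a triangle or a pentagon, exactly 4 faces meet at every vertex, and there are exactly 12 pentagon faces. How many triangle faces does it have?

20

Let x be the number of triangles; then F = 12 + x.
Edge–face incidences: 2E = 5·12 + 3·x = 60 + 3x.
Every vertex has degree 4, so 4V = 2E.
Euler: V − E + F = 2 ⇒ (2E)/4 − E + (12 + x) = 2.
Multiply by 8: 2·(2E) − 4·(2E) + 8·(12 + x) = 16, i.e. 96 + 8x − 2·(60 + 3x) = 16.
Collecting terms: 2x − 24 = 16, so 2x = 40, so x = 20.
Then 2E = 60 + 3·20 = 120, so E = 60, V = 2E/4 = 30, F = 12 + 20 = 32.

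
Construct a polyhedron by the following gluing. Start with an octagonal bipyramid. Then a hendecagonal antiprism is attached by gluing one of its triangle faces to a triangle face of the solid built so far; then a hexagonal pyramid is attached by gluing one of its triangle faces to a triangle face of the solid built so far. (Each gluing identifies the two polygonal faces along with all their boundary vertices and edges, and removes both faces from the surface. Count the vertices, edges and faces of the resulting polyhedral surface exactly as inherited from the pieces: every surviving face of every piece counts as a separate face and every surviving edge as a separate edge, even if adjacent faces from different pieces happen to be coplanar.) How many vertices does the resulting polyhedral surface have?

An octagonal bipyramid: V=10, E=24, F=16.
Attach a hendecagonal antiprism (V=22, E=44, F=24) along a 3-gon: merge 3 vertices and 3 edges, delete both glued faces → V=29, E=65, F=38.
Attach a hexagonal pyramid (V=7, E=12, F=7) along a 3-gon: merge 3 vertices and 3 edges, delete both glued faces → V=33, E=74, F=43.
Check: V − E + F = 33 − 74 + 43 = 2.

33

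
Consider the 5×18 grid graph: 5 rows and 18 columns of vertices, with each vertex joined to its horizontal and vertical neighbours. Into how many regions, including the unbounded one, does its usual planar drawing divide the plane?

69

The grid has V = 5·18 = 90 vertices and E = 5·17 + 18·4 = 157 edges.
F = 2 − V + E = 2 − 90 + 157 = 69.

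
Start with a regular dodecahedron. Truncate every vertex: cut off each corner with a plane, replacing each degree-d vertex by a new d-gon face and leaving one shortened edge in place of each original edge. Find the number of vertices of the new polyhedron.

60

The base solid has V = 20, E = 30, F = 12.
Truncation replaces each original edge-end by a new vertex, so V′ = 2E = 60.
Each original edge survives, and each old vertex of degree d contributes d new edges; summing degrees gives Σd = 2E, so E′ = E + 2E = 3E = 90.
Each original face survives and each original vertex becomes one new face: F′ = F + V = 32.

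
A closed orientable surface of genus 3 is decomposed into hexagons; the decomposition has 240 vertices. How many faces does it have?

χ = 2 − 2·3 = -4, and every face is a hexagon so 6F = 2E.
V − E + F = -4 with E = 6F/2 gives 240 − (6/2 − 1)·F = -4, so F = 122 and E = 366.

122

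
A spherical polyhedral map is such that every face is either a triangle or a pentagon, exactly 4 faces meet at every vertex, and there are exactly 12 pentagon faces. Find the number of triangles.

Let x be the number of triangles; then F = 12 + x.
Edge–face incidences: 2E = 5·12 + 3·x = 60 + 3x.
Every vertex has degree 4, so 4V = 2E.
Euler: V − E + F = 2 ⇒ (2E)/4 − E + (12 + x) = 2.
Multiply by 8: 2·(2E) − 4·(2E) + 8·(12 + x) = 16, i.e. 96 + 8x − 2·(60 + 3x) = 16.
Collecting terms: 2x − 24 = 16, so 2x = 40, so x = 20.
Then 2E = 60 + 3·20 = 120, so E = 60, V = 2E/4 = 30, F = 12 + 20 = 32.

20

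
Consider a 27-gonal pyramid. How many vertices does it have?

28

A pyramid on an n-gon base has one n-gon and n triangles: V = 27 + 1 = 28, E = 2·27 = 54, F = 27 + 1 = 28.
Check: V − E + F = 28 − 54 + 28 = 2.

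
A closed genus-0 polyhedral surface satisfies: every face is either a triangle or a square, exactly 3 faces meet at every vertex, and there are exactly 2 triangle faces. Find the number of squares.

Let x be the number of squares; then F = 2 + x.
Edge–face incidences: 2E = 3·2 + 4·x = 6 + 4x.
Every vertex has degree 3, so 3V = 2E.
Euler: V − E + F = 2 ⇒ (2E)/3 − E + (2 + x) = 2.
Multiply by 6: 2·(2E) − 3·(2E) + 6·(2 + x) = 12, i.e. 12 + 6x − (6 + 4x) = 12.
Collecting terms: 2x + 6 = 12, so 2x = 6, so x = 3.
Then 2E = 6 + 4·3 = 18, so E = 9, V = 2E/3 = 6, F = 2 + 3 = 5.

3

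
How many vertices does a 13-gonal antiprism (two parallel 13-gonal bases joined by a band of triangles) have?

An antiprism on an n-gon has two n-gon caps and 2n triangles: V = 2·13 = 26, E = 4·13 = 52, F = 2·13 + 2 = 28.
Check: V − E + F = 26 − 52 + 28 = 2.

26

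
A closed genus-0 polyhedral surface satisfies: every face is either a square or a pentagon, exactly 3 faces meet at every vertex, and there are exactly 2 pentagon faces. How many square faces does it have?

Let x be the number of squares; then F = 2 + x.
Edge–face incidences: 2E = 5·2 + 4·x = 10 + 4x.
Every vertex has degree 3, so 3V = 2E.
Euler: V − E + F = 2 ⇒ (2E)/3 − E + (2 + x) = 2.
Multiply by 6: 2·(2E) − 3·(2E) + 6·(2 + x) = 12, i.e. 12 + 6x − (10 + 4x) = 12.
Collecting terms: 2x + 2 = 12, so 2x = 10, so x = 5.
Then 2E = 10 + 4·5 = 30, so E = 15, V = 2E/3 = 10, F = 2 + 5 = 7.

5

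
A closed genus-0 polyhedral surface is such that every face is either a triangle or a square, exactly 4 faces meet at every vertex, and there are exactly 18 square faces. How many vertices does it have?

Let x be the number of triangles; then F = 18 + x.
Edge–face incidences: 2E = 4·18 + 3·x = 72 + 3x.
Every vertex has degree 4, so 4V = 2E.
Euler: V − E + F = 2 ⇒ (2E)/4 − E + (18 + x) = 2.
Multiply by 8: 2·(2E) − 4·(2E) + 8·(18 + x) = 16, i.e. 144 + 8x − 2·(72 + 3x) = 16.
Collecting terms: 2x = 16, so x = 8.
Then 2E = 72 + 3·8 = 96, so E = 48, V = 2E/4 = 24, F = 18 + 8 = 26.

24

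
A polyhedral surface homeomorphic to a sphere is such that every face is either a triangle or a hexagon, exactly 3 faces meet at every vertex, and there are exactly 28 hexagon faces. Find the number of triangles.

4

Let x be the number of triangles; then F = 28 + x.
Edge–face incidences: 2E = 6·28 + 3·x = 168 + 3x.
Every vertex has degree 3, so 3V = 2E.
Euler: V − E + F = 2 ⇒ (2E)/3 − E + (28 + x) = 2.
Multiply by 6: 2·(2E) − 3·(2E) + 6·(28 + x) = 12, i.e. 168 + 6x − (168 + 3x) = 12.
Collecting terms: 3x = 12, so x = 4.
Then 2E = 168 + 3·4 = 180, so E = 90, V = 2E/3 = 60, F = 28 + 4 = 32.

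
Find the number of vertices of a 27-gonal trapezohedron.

56

The n-trapezohedron (dual of the n-antiprism) has V = 2·27 + 2 = 56, E = 4·27 = 108, F = 2·27 = 54.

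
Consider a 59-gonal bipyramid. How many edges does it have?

177

A bipyramid over an n-gon has 2n triangular faces and n + 2 vertices: V = 59 + 2 = 61, E = 3·59 = 177, F = 2·59 = 118.
Check: V − E + F = 61 − 177 + 118 = 2.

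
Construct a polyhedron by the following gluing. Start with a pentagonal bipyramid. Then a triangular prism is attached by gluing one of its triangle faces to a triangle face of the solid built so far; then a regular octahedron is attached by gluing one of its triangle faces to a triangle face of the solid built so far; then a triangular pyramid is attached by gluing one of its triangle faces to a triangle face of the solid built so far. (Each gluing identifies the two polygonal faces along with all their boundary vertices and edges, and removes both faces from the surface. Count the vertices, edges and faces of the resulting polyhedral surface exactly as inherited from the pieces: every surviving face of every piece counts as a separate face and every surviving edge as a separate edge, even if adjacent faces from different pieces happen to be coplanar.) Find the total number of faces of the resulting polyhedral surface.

A pentagonal bipyramid: V=7, E=15, F=10.
Attach a triangular prism (V=6, E=9, F=5) along a 3-gon: merge 3 vertices and 3 edges, delete both glued faces → V=10, E=21, F=13.
Attach a regular octahedron (V=6, E=12, F=8) along a 3-gon: merge 3 vertices and 3 edges, delete both glued faces → V=13, E=30, F=19.
Attach a triangular pyramid (V=4, E=6, F=4) along a 3-gon: merge 3 vertices and 3 edges, delete both glued faces → V=14, E=33, F=21.
Check: V − E + F = 14 − 33 + 21 = 2.

21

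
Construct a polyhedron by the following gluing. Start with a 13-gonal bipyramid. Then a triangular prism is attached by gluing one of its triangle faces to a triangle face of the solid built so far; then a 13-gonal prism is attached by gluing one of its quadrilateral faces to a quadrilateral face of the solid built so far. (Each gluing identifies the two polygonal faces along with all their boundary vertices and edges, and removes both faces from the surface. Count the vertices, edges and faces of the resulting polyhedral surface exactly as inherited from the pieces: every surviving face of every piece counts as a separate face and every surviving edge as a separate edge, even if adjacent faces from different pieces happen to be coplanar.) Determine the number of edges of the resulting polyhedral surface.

80

A 13-gonal bipyramid: V=15, E=39, F=26.
Attach a triangular prism (V=6, E=9, F=5) along a 3-gon: merge 3 vertices and 3 edges, delete both glued faces → V=18, E=45, F=29.
Attach a 13-gonal prism (V=26, E=39, F=15) along a 4-gon: merge 4 vertices and 4 edges, delete both glued faces → V=40, E=80, F=42.
Check: V − E + F = 40 − 80 + 42 = 2.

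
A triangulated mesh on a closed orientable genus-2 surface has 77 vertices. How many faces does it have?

χ = 2 − 2·2 = -2, and every face is a triangle so 3F = 2E.
V − E + F = -2 with E = 3F/2 gives 77 − (3/2 − 1)·F = -2, so F = 158 and E = 237.

158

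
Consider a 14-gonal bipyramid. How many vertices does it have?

16

A bipyramid over an n-gon has 2n triangular faces and n + 2 vertices: V = 14 + 2 = 16, E = 3·14 = 42, F = 2·14 = 28.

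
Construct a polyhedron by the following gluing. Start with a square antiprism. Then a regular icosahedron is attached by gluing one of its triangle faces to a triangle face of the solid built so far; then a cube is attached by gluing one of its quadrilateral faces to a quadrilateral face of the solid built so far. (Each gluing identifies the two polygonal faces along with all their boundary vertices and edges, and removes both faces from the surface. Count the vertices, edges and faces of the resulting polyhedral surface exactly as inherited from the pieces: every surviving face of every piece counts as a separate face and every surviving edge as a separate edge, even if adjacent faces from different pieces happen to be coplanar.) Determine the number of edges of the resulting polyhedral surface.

51

A square antiprism: V=8, E=16, F=10.
Attach a regular icosahedron (V=12, E=30, F=20) along a 3-gon: merge 3 vertices and 3 edges, delete both glued faces → V=17, E=43, F=28.
Attach a cube (V=8, E=12, F=6) along a 4-gon: merge 4 vertices and 4 edges, delete both glued faces → V=21, E=51, F=32.
Check: V − E + F = 21 − 51 + 32 = 2.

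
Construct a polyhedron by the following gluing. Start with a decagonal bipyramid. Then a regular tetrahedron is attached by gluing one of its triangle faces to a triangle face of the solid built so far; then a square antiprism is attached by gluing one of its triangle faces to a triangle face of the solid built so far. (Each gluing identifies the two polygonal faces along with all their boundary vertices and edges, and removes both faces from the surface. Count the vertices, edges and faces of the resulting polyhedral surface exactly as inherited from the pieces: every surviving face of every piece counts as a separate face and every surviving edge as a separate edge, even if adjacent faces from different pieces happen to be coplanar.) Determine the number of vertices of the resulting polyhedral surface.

18

A decagonal bipyramid: V=12, E=30, F=20.
Attach a regular tetrahedron (V=4, E=6, F=4) along a 3-gon: merge 3 vertices and 3 edges, delete both glued faces → V=13, E=33, F=22.
Attach a square antiprism (V=8, E=16, F=10) along a 3-gon: merge 3 vertices and 3 edges, delete both glued faces → V=18, E=46, F=30.
Check: V − E + F = 18 − 46 + 30 = 2.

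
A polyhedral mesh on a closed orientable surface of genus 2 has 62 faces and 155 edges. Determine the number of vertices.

For a closed orientable surface of genus 2, χ = 2 − 2·2 = -2.
V = -2 + E − F = -2 + 155 − 62 = 91.

91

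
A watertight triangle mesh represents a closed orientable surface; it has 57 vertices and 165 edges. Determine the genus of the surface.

0

Every face is a triangle and each edge borders two faces, so 3F = 2·165, giving F = 110.
χ = V − E + F = 57 − 165 + 110 = 2.
For a closed orientable surface χ = 2 − 2g, so g = (2 − (2))/2 = 0.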